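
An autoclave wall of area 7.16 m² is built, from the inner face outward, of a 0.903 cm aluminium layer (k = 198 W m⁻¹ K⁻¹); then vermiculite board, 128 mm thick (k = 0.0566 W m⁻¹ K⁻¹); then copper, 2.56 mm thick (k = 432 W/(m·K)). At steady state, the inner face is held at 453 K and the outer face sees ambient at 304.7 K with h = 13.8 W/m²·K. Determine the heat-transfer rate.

Q = 455 W

Treat each layer as a resistance in series:
  R_aluminium = L/(kA) = 0.00903/(198·7.16) = 6.370×10^-6 K/W
  R_vermiculite board = L/(kA) = 0.128/(0.0566·7.16) = 0.3158 K/W
  R_copper = L/(kA) = 0.00256/(432·7.16) = 8.276×10^-7 K/W
  R_conv,out = 1/(hA) = 1/(13.8·7.16) = 0.01012 K/W
ΣR = 6.370×10^-6 + 0.3158 + 8.276×10^-7 + 0.01012 = 0.3259 K/W
Q = ΔT/ΣR = (453 K − 304.7 K)/0.3259 = 455 W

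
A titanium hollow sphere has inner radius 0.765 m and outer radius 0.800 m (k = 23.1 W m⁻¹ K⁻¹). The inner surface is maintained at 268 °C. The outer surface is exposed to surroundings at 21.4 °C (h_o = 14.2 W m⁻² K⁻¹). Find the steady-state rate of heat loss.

Resistance network (inner→outer):
  R_titanium = (1/0.765 − 1/0.800)/(4πk) = 0.05719/(4π·23.1) = 1.970×10^-4 K/W
  R_conv,out = 1/(4πr²h) = 1/(4π·0.800²·14.2) = 0.008756 K/W
ΣR = 1.970×10^-4 + 0.008756 = 0.008953 K/W
Q = ΔT/ΣR = (268 °C − 21.4 °C)/0.008953 = 27500 W

Q = 27.5 kW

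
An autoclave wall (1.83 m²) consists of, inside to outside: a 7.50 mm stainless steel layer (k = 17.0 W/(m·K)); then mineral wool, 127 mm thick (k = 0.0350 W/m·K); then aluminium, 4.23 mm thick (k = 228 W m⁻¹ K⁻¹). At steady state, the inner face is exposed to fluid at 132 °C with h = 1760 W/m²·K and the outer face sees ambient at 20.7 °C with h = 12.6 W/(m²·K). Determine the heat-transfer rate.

Treat each layer as a resistance in series:
  R_conv,in = 1/(hA) = 1/(1760·1.83) = 3.105×10^-4 K/W
  R_stainless steel = L/(kA) = 0.00750/(17.0·1.83) = 2.411×10^-4 K/W
  R_mineral wool = L/(kA) = 0.127/(0.0350·1.83) = 1.983 K/W
  R_aluminium = L/(kA) = 0.00423/(228·1.83) = 1.014×10^-5 K/W
  R_conv,out = 1/(hA) = 1/(12.6·1.83) = 0.04337 K/W
ΣR = 3.105×10^-4 + 2.411×10^-4 + 1.983 + 1.014×10^-5 + 0.04337 = 2.027 K/W
Q = ΔT/ΣR = (132 °C − 20.7 °C)/2.027 = 54.9 W

Q = 54.9 W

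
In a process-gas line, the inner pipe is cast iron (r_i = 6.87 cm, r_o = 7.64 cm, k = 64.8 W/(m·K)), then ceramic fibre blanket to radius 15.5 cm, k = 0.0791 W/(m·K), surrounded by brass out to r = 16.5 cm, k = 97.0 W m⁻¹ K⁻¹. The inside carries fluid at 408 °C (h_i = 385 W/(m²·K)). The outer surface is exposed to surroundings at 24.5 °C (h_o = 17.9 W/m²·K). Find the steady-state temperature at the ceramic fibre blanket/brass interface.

T = 38.5 °C

Treat each layer as a resistance in series:
  R'_conv,in = 1/(2πr h) = 1/(2π·0.0687·385) = 0.006017 m·K/W
  R'_cast iron = ln(0.0764/0.0687)/(2πk) = 0.1062/(2π·64.8) = 2.609×10^-4 m·K/W
  R'_ceramic fibre blanket = ln(0.155/0.0764)/(2πk) = 0.7074/(2π·0.0791) = 1.423 m·K/W
  R'_brass = ln(0.165/0.155)/(2πk) = 0.06252/(2π·97.0) = 1.026×10^-4 m·K/W
  R'_conv,out = 1/(2πr h) = 1/(2π·0.165·17.9) = 0.05389 m·K/W
ΣR = 0.006017 + 2.609×10^-4 + 1.423 + 1.026×10^-4 + 0.05389 = 1.483 m·K/W
Q' = ΔT/ΣR = (408 °C − 24.5 °C)/1.483 = 258.6 W/m
From the inner boundary to the ceramic fibre blanket/brass interface, ΣR_partial = 1.429 m·K/W.
T_interface = T_in − Q'·ΣR_partial = 408 °C − (258.6)(1.429) = 38.5 °C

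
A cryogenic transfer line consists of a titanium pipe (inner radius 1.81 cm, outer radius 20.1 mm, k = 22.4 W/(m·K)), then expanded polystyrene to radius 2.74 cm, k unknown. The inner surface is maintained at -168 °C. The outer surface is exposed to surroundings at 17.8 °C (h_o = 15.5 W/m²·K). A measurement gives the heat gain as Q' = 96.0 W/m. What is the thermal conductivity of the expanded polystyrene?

ΣR = ΔT/Q' = |-168 − 17.8|/96.0 = 1.935 m·K/W
Known resistances:
  R'_titanium = ln(0.0201/0.0181)/(2πk) = 0.1048/(2π·22.4) = 7.447×10^-4 m·K/W
  R'_conv,out = 1/(2πr h) = 1/(2π·0.0274·15.5) = 0.3747 m·K/W
R_expanded polystyrene = ΣR − ΣR_known = 1.935 − 0.3754 = 1.560 m·K/W
ln(r₂/r₁)/(2πk) = 1.560 ⇒ k = 0.3098/(2π·1.560) = 0.0316 W/m·K

k = 0.0316 W/m·K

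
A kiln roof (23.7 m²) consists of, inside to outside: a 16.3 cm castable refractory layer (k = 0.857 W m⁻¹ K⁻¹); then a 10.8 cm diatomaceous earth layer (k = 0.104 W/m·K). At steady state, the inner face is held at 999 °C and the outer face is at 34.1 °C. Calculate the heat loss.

Treat each layer as a resistance in series:
  R_castable refractory = L/(kA) = 0.163/(0.857·23.7) = 0.008025 K/W
  R_diatomaceous earth = L/(kA) = 0.108/(0.104·23.7) = 0.04382 K/W
ΣR = 0.008025 + 0.04382 = 0.05184 K/W
Q = ΔT/ΣR = (999 °C − 34.1 °C)/0.05184 = 18600 W

Q = 18.6 kW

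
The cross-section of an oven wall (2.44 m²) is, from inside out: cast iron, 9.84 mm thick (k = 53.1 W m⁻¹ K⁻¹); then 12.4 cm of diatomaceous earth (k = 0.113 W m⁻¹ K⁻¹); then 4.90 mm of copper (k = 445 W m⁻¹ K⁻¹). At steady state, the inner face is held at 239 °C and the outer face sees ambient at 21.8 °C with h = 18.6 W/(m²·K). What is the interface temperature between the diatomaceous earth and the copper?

Treat each layer as a resistance in series:
  R_cast iron = L/(kA) = 0.00984/(53.1·2.44) = 7.595×10^-5 K/W
  R_diatomaceous earth = L/(kA) = 0.124/(0.113·2.44) = 0.4497 K/W
  R_copper = L/(kA) = 0.00490/(445·2.44) = 4.513×10^-6 K/W
  R_conv,out = 1/(hA) = 1/(18.6·2.44) = 0.02203 K/W
ΣR = 7.595×10^-5 + 0.4497 + 4.513×10^-6 + 0.02203 = 0.4718 K/W
Q = ΔT/ΣR = (239 °C − 21.8 °C)/0.4718 = 460.4 W
From the inner boundary to the diatomaceous earth/copper interface, ΣR_partial = 0.4498 K/W.
T_interface = T_in − Q·ΣR_partial = 239 °C − (460.4)(0.4498) = 31.9 °C

T = 31.9 °C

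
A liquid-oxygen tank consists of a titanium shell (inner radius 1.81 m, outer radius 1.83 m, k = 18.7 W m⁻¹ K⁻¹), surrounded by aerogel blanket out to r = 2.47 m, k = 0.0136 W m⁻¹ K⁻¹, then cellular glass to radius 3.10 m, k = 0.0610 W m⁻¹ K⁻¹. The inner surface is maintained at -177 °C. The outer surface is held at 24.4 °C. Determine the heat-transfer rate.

Q = 215 W

Resistance network (inner→outer):
  R_titanium = (1/1.81 − 1/1.83)/(4πk) = 0.006038/(4π·18.7) = 2.570×10^-5 K/W
  R_aerogel blanket = (1/1.83 − 1/2.47)/(4πk) = 0.1416/(4π·0.0136) = 0.8285 K/W
  R_cellular glass = (1/2.47 − 1/3.10)/(4πk) = 0.08228/(4π·0.0610) = 0.1073 K/W
ΣR = 2.570×10^-5 + 0.8285 + 0.1073 = 0.9358 K/W
Q = ΔT/ΣR = (-177 °C − 24.4 °C)/0.9358 = -215 W
(Negative Q ⇒ heat flows inward; heat gain = 215 W.)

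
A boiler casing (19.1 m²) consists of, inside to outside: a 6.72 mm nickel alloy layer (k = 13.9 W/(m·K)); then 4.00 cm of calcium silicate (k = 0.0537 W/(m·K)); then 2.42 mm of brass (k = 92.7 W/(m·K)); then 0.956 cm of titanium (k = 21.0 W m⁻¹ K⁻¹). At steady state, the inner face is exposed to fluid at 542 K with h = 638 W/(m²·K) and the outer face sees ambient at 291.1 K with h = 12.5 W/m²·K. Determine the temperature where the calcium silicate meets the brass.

Treat each layer as a resistance in series:
  R_conv,in = 1/(hA) = 1/(638·19.1) = 8.206×10^-5 K/W
  R_nickel alloy = L/(kA) = 0.00672/(13.9·19.1) = 2.531×10^-5 K/W
  R_calcium silicate = L/(kA) = 0.0400/(0.0537·19.1) = 0.03900 K/W
  R_brass = L/(kA) = 0.00242/(92.7·19.1) = 1.367×10^-6 K/W
  R_titanium = L/(kA) = 0.00956/(21.0·19.1) = 2.383×10^-5 K/W
  R_conv,out = 1/(hA) = 1/(12.5·19.1) = 0.004188 K/W
ΣR = 8.206×10^-5 + 2.531×10^-5 + 0.03900 + 1.367×10^-6 + 2.383×10^-5 + 0.004188 = 0.04332 K/W
Q = ΔT/ΣR = (542 K − 291.1 K)/0.04332 = 5792 W
From the inner boundary to the calcium silicate/brass interface, ΣR_partial = 0.03911 K/W.
T_interface = T_in − Q·ΣR_partial = 542 K − (5792)(0.03911) = 315.5 K

T = 315.5 K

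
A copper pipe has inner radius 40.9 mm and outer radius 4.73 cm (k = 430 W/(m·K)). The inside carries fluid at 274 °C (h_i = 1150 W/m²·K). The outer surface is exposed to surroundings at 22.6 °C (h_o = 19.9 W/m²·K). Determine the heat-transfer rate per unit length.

Q' = 1460 W/m

Treat each layer as a resistance in series:
  R'_conv,in = 1/(2πr h) = 1/(2π·0.0409·1150) = 0.003384 m·K/W
  R'_copper = ln(0.0473/0.0409)/(2πk) = 0.1454/(2π·430) = 5.381×10^-5 m·K/W
  R'_conv,out = 1/(2πr h) = 1/(2π·0.0473·19.9) = 0.1691 m·K/W
ΣR = 0.003384 + 5.381×10^-5 + 0.1691 = 0.1725 m·K/W
Q' = ΔT/ΣR = (274 °C − 22.6 °C)/0.1725 = 1460 W/m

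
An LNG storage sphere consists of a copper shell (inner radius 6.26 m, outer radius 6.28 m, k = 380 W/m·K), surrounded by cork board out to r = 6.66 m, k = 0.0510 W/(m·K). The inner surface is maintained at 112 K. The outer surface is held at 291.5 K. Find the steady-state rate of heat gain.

Resistance network (inner→outer):
  R_copper = (1/6.26 − 1/6.28)/(4πk) = 5.087×10^-4/(4π·380) = 1.065×10^-7 K/W
  R_cork board = (1/6.28 − 1/6.66)/(4πk) = 0.009086/(4π·0.0510) = 0.01418 K/W
ΣR = 1.065×10^-7 + 0.01418 = 0.01418 K/W
Q = ΔT/ΣR = (112 K − 291.5 K)/0.01418 = -12700 W
(Negative Q ⇒ heat flows inward; heat gain = 12700 W.)

Q = 12700 W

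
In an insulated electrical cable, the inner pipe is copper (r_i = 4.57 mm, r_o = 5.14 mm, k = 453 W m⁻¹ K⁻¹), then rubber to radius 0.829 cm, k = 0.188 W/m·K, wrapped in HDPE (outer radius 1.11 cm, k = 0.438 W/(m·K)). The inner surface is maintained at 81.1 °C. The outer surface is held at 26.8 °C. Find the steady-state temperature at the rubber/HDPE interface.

Series thermal resistances, inner to outer:
  R'_copper = ln(0.00514/0.00457)/(2πk) = 0.1175/(2π·453) = 4.130×10^-5 m·K/W
  R'_rubber = ln(0.00829/0.00514)/(2πk) = 0.4780/(2π·0.188) = 0.4047 m·K/W
  R'_HDPE = ln(0.0111/0.00829)/(2πk) = 0.2919/(2π·0.438) = 0.1061 m·K/W
ΣR = 4.130×10^-5 + 0.4047 + 0.1061 = 0.5108 m·K/W
Q' = ΔT/ΣR = (81.1 °C − 26.8 °C)/0.5108 = 106.3 W/m
From the inner boundary to the rubber/HDPE interface, ΣR_partial = 0.4047 m·K/W.
T_interface = T_in − Q'·ΣR_partial = 81.1 °C − (106.3)(0.4047) = 38.1 °C

T = 38.1 °C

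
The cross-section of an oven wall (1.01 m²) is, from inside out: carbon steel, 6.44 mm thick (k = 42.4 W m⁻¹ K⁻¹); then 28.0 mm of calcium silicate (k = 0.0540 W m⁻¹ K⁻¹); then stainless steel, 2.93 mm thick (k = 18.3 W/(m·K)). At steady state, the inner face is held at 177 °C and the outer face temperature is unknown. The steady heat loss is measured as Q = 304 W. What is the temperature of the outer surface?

T_out = 20.8 °C

Series resistances:
  R_carbon steel = L/(kA) = 0.00644/(42.4·1.01) = 1.504×10^-4 K/W
  R_calcium silicate = L/(kA) = 0.0280/(0.0540·1.01) = 0.5134 K/W
  R_stainless steel = L/(kA) = 0.00293/(18.3·1.01) = 1.585×10^-4 K/W
ΣR = 0.5137 K/W
ΔT = Q·ΣR = 304 × 0.5137 = 156.2 K
Heat flows outward, so T_out = T_in − ΔT = 177 − 156.2 = 20.8 °C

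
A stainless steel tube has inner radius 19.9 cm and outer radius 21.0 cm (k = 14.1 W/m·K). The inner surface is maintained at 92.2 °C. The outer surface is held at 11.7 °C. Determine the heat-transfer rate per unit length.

Q' = 2πk·ΔT/ln(r₂/r₁) = 2π × 14.1 × 80.5 / ln(0.210/0.199) = 1.33×10^5 W/m

Q' = 1.33×10^5 W/m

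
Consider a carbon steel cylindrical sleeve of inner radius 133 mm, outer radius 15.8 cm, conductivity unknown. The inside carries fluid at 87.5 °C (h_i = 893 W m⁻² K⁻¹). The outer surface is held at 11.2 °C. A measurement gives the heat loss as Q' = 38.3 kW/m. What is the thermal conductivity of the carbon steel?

ΣR = ΔT/Q' = |87.5 − 11.2|/38300 = 0.001992 m·K/W
Known resistances:
  R'_conv,in = 1/(2πr h) = 1/(2π·0.133·893) = 0.001340 m·K/W
R_carbon steel = ΣR − ΣR_known = 0.001992 − 0.001340 = 6.520×10^-4 m·K/W
ln(r₂/r₁)/(2πk) = 6.520×10^-4 ⇒ k = 0.1722/(2π·6.520×10^-4) = 42.0 W/m·K

k = 42.0 W/m·K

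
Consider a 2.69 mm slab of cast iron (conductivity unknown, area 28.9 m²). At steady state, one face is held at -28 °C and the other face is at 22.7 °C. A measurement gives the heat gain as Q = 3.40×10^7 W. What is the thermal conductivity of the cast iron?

k = 62.4 W/m·K

ΣR = ΔT/Q = |-28 − 22.7|/3.40×10^7 = 1.491×10^-6 K/W
L/(kA) = 1.491×10^-6 ⇒ k = 0.00269/(1.491×10^-6·28.9) = 62.4 W/m·K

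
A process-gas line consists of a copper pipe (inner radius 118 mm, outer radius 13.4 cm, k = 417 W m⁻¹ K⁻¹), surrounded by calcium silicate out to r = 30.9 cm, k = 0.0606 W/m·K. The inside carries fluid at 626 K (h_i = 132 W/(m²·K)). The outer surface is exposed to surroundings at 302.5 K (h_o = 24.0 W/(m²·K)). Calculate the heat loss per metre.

Treat each layer as a resistance in series:
  R'_conv,in = 1/(2πr h) = 1/(2π·0.118·132) = 0.01022 m·K/W
  R'_copper = ln(0.134/0.118)/(2πk) = 0.1272/(2π·417) = 4.853×10^-5 m·K/W
  R'_calcium silicate = ln(0.309/0.134)/(2πk) = 0.8355/(2π·0.0606) = 2.194 m·K/W
  R'_conv,out = 1/(2πr h) = 1/(2π·0.309·24.0) = 0.02146 m·K/W
ΣR = 0.01022 + 4.853×10^-5 + 2.194 + 0.02146 = 2.226 m·K/W
Q' = ΔT/ΣR = (626 K − 302.5 K)/2.226 = 145 W/m

Q' = 145 W/m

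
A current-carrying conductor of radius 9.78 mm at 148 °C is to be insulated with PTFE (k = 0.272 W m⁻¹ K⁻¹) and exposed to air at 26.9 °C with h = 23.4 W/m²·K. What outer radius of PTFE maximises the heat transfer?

r_cr = 1.16 cm

For a cylinder, r_cr = k_ins/h = 0.272/23.4 = 0.0116 m = 1.16 cm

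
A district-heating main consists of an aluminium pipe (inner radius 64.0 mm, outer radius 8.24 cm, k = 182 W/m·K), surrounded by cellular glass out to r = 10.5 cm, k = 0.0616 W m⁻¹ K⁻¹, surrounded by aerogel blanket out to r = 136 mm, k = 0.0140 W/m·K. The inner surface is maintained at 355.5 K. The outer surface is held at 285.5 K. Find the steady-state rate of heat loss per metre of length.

Series thermal resistances, inner to outer:
  R'_aluminium = ln(0.0824/0.0640)/(2πk) = 0.2527/(2π·182) = 2.210×10^-4 m·K/W
  R'_cellular glass = ln(0.105/0.0824)/(2πk) = 0.2424/(2π·0.0616) = 0.6262 m·K/W
  R'_aerogel blanket = ln(0.136/0.105)/(2πk) = 0.2587/(2π·0.0140) = 2.941 m·K/W
ΣR = 2.210×10^-4 + 0.6262 + 2.941 = 3.567 m·K/W
Q' = ΔT/ΣR = (355.5 K − 285.5 K)/3.567 = 19.6 W/m

Q' = 19.6 W/m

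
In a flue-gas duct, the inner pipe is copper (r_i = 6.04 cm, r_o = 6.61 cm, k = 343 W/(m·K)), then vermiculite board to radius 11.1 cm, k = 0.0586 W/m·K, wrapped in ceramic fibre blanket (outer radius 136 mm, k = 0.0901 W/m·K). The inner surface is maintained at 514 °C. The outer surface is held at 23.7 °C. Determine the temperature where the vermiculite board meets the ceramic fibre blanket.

T = 123 °C

Resistance network (inner→outer):
  R'_copper = ln(0.0661/0.0604)/(2πk) = 0.09018/(2π·343) = 4.184×10^-5 m·K/W
  R'_vermiculite board = ln(0.111/0.0661)/(2πk) = 0.5184/(2π·0.0586) = 1.408 m·K/W
  R'_ceramic fibre blanket = ln(0.136/0.111)/(2πk) = 0.2031/(2π·0.0901) = 0.3588 m·K/W
ΣR = 4.184×10^-5 + 1.408 + 0.3588 = 1.767 m·K/W
Q' = ΔT/ΣR = (514 °C − 23.7 °C)/1.767 = 277.5 W/m
From the inner boundary to the vermiculite board/ceramic fibre blanket interface, ΣR_partial = 1.408 m·K/W.
T_interface = T_in − Q'·ΣR_partial = 514 °C − (277.5)(1.408) = 123 °C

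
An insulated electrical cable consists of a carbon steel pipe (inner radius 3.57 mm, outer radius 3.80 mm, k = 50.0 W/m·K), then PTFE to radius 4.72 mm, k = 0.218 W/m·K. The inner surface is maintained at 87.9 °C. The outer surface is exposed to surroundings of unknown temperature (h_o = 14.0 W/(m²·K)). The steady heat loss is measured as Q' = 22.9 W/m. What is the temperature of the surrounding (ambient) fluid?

T_out = 29.1 °C

Series resistances:
  R'_carbon steel = ln(0.00380/0.00357)/(2πk) = 0.06244/(2π·50.0) = 1.987×10^-4 m·K/W
  R'_PTFE = ln(0.00472/0.00380)/(2πk) = 0.2168/(2π·0.218) = 0.1583 m·K/W
  R'_conv,out = 1/(2πr h) = 1/(2π·0.00472·14.0) = 2.409 m·K/W
ΣR = 2.567 m·K/W
ΔT = Q'·ΣR = 22.9 × 2.567 = 58.78 K
Heat flows outward, so T_out = T_in − ΔT = 87.9 − 58.78 = 29.1 °C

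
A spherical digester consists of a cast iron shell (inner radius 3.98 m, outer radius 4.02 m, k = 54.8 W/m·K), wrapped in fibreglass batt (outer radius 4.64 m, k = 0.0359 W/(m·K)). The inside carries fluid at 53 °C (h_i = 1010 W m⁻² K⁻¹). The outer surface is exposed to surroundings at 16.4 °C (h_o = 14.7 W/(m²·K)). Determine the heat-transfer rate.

Resistance network (inner→outer):
  R_conv,in = 1/(4πr²h) = 1/(4π·3.98²·1010) = 4.974×10^-6 K/W
  R_cast iron = (1/3.98 − 1/4.02)/(4πk) = 0.002500/(4π·54.8) = 3.630×10^-6 K/W
  R_fibreglass batt = (1/4.02 − 1/4.64)/(4πk) = 0.03324/(4π·0.0359) = 0.07368 K/W
  R_conv,out = 1/(4πr²h) = 1/(4π·4.64²·14.7) = 2.514×10^-4 K/W
ΣR = 4.974×10^-6 + 3.630×10^-6 + 0.07368 + 2.514×10^-4 = 0.07394 K/W
Q = ΔT/ΣR = (53 °C − 16.4 °C)/0.07394 = 495 W

Q = 495 W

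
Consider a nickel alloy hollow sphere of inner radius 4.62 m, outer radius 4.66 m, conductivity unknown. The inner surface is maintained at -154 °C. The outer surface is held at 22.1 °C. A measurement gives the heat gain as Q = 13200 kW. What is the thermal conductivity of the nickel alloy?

ΣR = ΔT/Q = |-154 − 22.1|/1.32×10^7 = 1.334×10^-5 K/W
(1/r₁−1/r₂)/(4πk) = 1.334×10^-5 ⇒ k = 0.001858/(4π·1.334×10^-5) = 11.1 W/m·K

k = 11.1 W/m·K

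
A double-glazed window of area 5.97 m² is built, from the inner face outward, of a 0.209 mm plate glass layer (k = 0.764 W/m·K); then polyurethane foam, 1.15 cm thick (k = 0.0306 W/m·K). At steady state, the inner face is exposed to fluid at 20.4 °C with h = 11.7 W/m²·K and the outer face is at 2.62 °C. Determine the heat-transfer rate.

Resistance network (inner→outer):
  R_conv,in = 1/(hA) = 1/(11.7·5.97) = 0.01432 K/W
  R_plate glass = L/(kA) = 2.09×10^-4/(0.764·5.97) = 4.582×10^-5 K/W
  R_polyurethane foam = L/(kA) = 0.0115/(0.0306·5.97) = 0.06295 K/W
ΣR = 0.01432 + 4.582×10^-5 + 0.06295 = 0.07732 K/W
Q = ΔT/ΣR = (20.4 °C − 2.62 °C)/0.07732 = 230 W

Q = 230 W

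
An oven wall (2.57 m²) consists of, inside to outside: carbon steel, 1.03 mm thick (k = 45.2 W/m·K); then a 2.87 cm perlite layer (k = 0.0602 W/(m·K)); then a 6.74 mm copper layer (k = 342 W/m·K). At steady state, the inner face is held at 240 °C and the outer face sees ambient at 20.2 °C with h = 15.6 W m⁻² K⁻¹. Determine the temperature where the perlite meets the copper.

T = 46.3 °C

Resistance network (inner→outer):
  R_carbon steel = L/(kA) = 0.00103/(45.2·2.57) = 8.867×10^-6 K/W
  R_perlite = L/(kA) = 0.0287/(0.0602·2.57) = 0.1855 K/W
  R_copper = L/(kA) = 0.00674/(342·2.57) = 7.668×10^-6 K/W
  R_conv,out = 1/(hA) = 1/(15.6·2.57) = 0.02494 K/W
ΣR = 8.867×10^-6 + 0.1855 + 7.668×10^-6 + 0.02494 = 0.2105 K/W
Q = ΔT/ΣR = (240 °C − 20.2 °C)/0.2105 = 1044 W
From the inner boundary to the perlite/copper interface, ΣR_partial = 0.1855 K/W.
T_interface = T_in − Q·ΣR_partial = 240 °C − (1044)(0.1855) = 46.3 °C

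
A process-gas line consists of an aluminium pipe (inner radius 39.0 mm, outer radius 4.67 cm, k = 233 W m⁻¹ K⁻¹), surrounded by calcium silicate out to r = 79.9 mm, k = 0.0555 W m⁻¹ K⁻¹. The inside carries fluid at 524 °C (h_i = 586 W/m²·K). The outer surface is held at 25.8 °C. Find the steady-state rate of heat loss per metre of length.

Treat each layer as a resistance in series:
  R'_conv,in = 1/(2πr h) = 1/(2π·0.0390·586) = 0.006964 m·K/W
  R'_aluminium = ln(0.0467/0.0390)/(2πk) = 0.1802/(2π·233) = 1.231×10^-4 m·K/W
  R'_calcium silicate = ln(0.0799/0.0467)/(2πk) = 0.5370/(2π·0.0555) = 1.540 m·K/W
ΣR = 0.006964 + 1.231×10^-4 + 1.540 = 1.547 m·K/W
Q' = ΔT/ΣR = (524 °C − 25.8 °C)/1.547 = 322 W/m

Q' = 322 W/m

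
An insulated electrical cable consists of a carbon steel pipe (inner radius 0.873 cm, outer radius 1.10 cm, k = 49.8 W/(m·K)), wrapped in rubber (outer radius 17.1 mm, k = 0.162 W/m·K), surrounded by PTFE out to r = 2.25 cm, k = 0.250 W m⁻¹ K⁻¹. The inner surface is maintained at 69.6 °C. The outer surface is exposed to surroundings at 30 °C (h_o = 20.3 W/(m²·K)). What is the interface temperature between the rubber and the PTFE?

T = 51.6 °C

Series thermal resistances, inner to outer:
  R'_carbon steel = ln(0.0110/0.00873)/(2πk) = 0.2311/(2π·49.8) = 7.387×10^-4 m·K/W
  R'_rubber = ln(0.0171/0.0110)/(2πk) = 0.4412/(2π·0.162) = 0.4334 m·K/W
  R'_PTFE = ln(0.0225/0.0171)/(2πk) = 0.2744/(2π·0.250) = 0.1747 m·K/W
  R'_conv,out = 1/(2πr h) = 1/(2π·0.0225·20.3) = 0.3485 m·K/W
ΣR = 7.387×10^-4 + 0.4334 + 0.1747 + 0.3485 = 0.9573 m·K/W
Q' = ΔT/ΣR = (69.6 °C − 30 °C)/0.9573 = 41.37 W/m
From the inner boundary to the rubber/PTFE interface, ΣR_partial = 0.4341 m·K/W.
T_interface = T_in − Q'·ΣR_partial = 69.6 °C − (41.37)(0.4341) = 51.6 °C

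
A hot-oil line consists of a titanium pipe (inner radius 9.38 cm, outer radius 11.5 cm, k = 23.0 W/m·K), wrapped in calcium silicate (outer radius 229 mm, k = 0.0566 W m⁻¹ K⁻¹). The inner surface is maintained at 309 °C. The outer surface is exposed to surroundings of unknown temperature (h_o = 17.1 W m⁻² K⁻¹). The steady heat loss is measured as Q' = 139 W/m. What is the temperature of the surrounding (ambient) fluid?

T_out = 33.9 °C

Sum the resistances:
  R'_titanium = ln(0.115/0.0938)/(2πk) = 0.2038/(2π·23.0) = 0.001410 m·K/W
  R'_calcium silicate = ln(0.229/0.115)/(2πk) = 0.6888/(2π·0.0566) = 1.937 m·K/W
  R'_conv,out = 1/(2πr h) = 1/(2π·0.229·17.1) = 0.04064 m·K/W
ΣR = 1.979 m·K/W
ΔT = Q'·ΣR = 139 × 1.979 = 275.1 K
Heat flows outward, so T_out = T_in − ΔT = 309 − 275.1 = 33.9 °C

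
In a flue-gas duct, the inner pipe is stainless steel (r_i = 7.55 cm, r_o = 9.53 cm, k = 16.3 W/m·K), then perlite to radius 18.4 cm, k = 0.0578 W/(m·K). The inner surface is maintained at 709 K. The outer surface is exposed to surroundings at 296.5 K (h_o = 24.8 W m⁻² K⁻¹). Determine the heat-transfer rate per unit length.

Series thermal resistances, inner to outer:
  R'_stainless steel = ln(0.0953/0.0755)/(2πk) = 0.2329/(2π·16.3) = 0.002274 m·K/W
  R'_perlite = ln(0.184/0.0953)/(2πk) = 0.6579/(2π·0.0578) = 1.812 m·K/W
  R'_conv,out = 1/(2πr h) = 1/(2π·0.184·24.8) = 0.03488 m·K/W
ΣR = 0.002274 + 1.812 + 0.03488 = 1.849 m·K/W
Q' = ΔT/ΣR = (709 K − 296.5 K)/1.849 = 223 W/m

Q' = 223 W/m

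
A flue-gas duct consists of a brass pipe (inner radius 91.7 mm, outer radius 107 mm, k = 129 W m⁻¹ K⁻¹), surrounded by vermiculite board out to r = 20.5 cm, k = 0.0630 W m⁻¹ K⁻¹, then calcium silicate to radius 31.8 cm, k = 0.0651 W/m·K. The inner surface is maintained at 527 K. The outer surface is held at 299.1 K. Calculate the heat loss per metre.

Q' = 83.9 W/m

Resistance network (inner→outer):
  R'_brass = ln(0.107/0.0917)/(2πk) = 0.1543/(2π·129) = 1.904×10^-4 m·K/W
  R'_vermiculite board = ln(0.205/0.107)/(2πk) = 0.6502/(2π·0.0630) = 1.643 m·K/W
  R'_calcium silicate = ln(0.318/0.205)/(2πk) = 0.4390/(2π·0.0651) = 1.073 m·K/W
ΣR = 1.904×10^-4 + 1.643 + 1.073 = 2.716 m·K/W
Q' = ΔT/ΣR = (527 K − 299.1 K)/2.716 = 83.9 W/m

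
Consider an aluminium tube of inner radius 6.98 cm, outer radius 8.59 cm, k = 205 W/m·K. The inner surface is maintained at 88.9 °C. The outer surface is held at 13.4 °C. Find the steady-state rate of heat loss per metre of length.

Q' = 2πk·ΔT/ln(r₂/r₁) = 2π × 205 × 75.5 / ln(0.0859/0.0698) = 4.69×10^5 W/m

Q' = 469 kW/m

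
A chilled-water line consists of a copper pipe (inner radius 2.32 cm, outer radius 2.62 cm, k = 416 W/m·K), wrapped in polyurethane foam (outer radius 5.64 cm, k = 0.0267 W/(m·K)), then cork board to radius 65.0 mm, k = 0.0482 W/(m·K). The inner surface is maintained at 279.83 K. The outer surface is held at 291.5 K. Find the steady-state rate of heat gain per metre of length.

Q' = 2.32 W/m

Treat each layer as a resistance in series:
  R'_copper = ln(0.0262/0.0232)/(2πk) = 0.1216/(2π·416) = 4.652×10^-5 m·K/W
  R'_polyurethane foam = ln(0.0564/0.0262)/(2πk) = 0.7667/(2π·0.0267) = 4.570 m·K/W
  R'_cork board = ln(0.0650/0.0564)/(2πk) = 0.1419/(2π·0.0482) = 0.4686 m·K/W
ΣR = 4.652×10^-5 + 4.570 + 0.4686 = 5.039 m·K/W
Q' = ΔT/ΣR = (279.83 K − 291.5 K)/5.039 = -2.32 W/m
(Negative Q' ⇒ heat flows inward; heat gain = 2.32 W/m.)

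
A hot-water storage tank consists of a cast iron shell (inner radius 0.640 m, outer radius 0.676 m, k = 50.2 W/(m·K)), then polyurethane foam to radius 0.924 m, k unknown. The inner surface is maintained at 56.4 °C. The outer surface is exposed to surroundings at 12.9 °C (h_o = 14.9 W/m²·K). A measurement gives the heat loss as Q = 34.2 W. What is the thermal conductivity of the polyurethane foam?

k = 0.0250 W/m·K

ΣR = ΔT/Q = |56.4 − 12.9|/34.2 = 1.272 K/W
Known resistances:
  R_cast iron = (1/0.640 − 1/0.676)/(4πk) = 0.08321/(4π·50.2) = 1.319×10^-4 K/W
  R_conv,out = 1/(4πr²h) = 1/(4π·0.924²·14.9) = 0.006255 K/W
R_polyurethane foam = ΣR − ΣR_known = 1.272 − 0.006387 = 1.266 K/W
(1/r₁−1/r₂)/(4πk) = 1.266 ⇒ k = 0.3970/(4π·1.266) = 0.0250 W/m·K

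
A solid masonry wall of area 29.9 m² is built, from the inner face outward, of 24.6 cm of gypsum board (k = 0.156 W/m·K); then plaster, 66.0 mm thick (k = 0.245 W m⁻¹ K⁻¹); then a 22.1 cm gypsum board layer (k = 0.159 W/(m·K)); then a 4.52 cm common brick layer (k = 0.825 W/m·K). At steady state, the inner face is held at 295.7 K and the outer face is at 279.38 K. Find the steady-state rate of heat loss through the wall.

Q = 148 W

Series thermal resistances, inner to outer:
  R_gypsum board = L/(kA) = 0.246/(0.156·29.9) = 0.05274 K/W
  R_plaster = L/(kA) = 0.0660/(0.245·29.9) = 0.009010 K/W
  R_gypsum board = L/(kA) = 0.221/(0.159·29.9) = 0.04649 K/W
  R_common brick = L/(kA) = 0.0452/(0.825·29.9) = 0.001832 K/W
ΣR = 0.05274 + 0.009010 + 0.04649 + 0.001832 = 0.1101 K/W
Q = ΔT/ΣR = (295.7 K − 279.38 K)/0.1101 = 148 W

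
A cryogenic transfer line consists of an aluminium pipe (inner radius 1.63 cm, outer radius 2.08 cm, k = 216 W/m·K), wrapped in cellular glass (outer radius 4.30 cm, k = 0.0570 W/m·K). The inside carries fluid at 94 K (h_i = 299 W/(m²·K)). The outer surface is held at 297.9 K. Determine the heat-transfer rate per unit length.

Treat each layer as a resistance in series:
  R'_conv,in = 1/(2πr h) = 1/(2π·0.0163·299) = 0.03266 m·K/W
  R'_aluminium = ln(0.0208/0.0163)/(2πk) = 0.2438/(2π·216) = 1.796×10^-4 m·K/W
  R'_cellular glass = ln(0.0430/0.0208)/(2πk) = 0.7262/(2π·0.0570) = 2.028 m·K/W
ΣR = 0.03266 + 1.796×10^-4 + 2.028 = 2.061 m·K/W
Q' = ΔT/ΣR = (94 K − 297.9 K)/2.061 = -98.9 W/m
(Negative Q' ⇒ heat flows inward; heat gain = 98.9 W/m.)

Q' = 98.9 W/m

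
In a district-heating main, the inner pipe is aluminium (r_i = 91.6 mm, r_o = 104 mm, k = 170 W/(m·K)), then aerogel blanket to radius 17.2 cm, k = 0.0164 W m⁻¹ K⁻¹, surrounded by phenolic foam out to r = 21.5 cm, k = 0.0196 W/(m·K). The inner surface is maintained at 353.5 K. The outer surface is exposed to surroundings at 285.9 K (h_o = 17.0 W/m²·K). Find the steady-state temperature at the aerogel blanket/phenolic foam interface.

Series thermal resistances, inner to outer:
  R'_aluminium = ln(0.104/0.0916)/(2πk) = 0.1270/(2π·170) = 1.189×10^-4 m·K/W
  R'_aerogel blanket = ln(0.172/0.104)/(2πk) = 0.5031/(2π·0.0164) = 4.882 m·K/W
  R'_phenolic foam = ln(0.215/0.172)/(2πk) = 0.2231/(2π·0.0196) = 1.812 m·K/W
  R'_conv,out = 1/(2πr h) = 1/(2π·0.215·17.0) = 0.04354 m·K/W
ΣR = 1.189×10^-4 + 4.882 + 1.812 + 0.04354 = 6.738 m·K/W
Q' = ΔT/ΣR = (353.5 K − 285.9 K)/6.738 = 10.03 W/m
From the inner boundary to the aerogel blanket/phenolic foam interface, ΣR_partial = 4.882 m·K/W.
T_interface = T_in − Q'·ΣR_partial = 353.5 K − (10.03)(4.882) = 304.5 K

T = 304.5 K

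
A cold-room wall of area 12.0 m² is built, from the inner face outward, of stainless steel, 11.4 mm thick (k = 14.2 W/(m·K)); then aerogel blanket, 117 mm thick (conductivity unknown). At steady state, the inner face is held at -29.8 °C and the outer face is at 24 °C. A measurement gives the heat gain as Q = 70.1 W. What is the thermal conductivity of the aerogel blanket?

ΣR = ΔT/Q = |-29.8 − 24|/70.1 = 0.7675 K/W
Known resistances:
  R_stainless steel = L/(kA) = 0.0114/(14.2·12.0) = 6.690×10^-5 K/W
R_aerogel blanket = ΣR − ΣR_known = 0.7675 − 6.690×10^-5 = 0.7674 K/W
L/(kA) = 0.7674 ⇒ k = 0.117/(0.7674·12.0) = 0.0127 W/m·K

k = 0.0127 W/m·K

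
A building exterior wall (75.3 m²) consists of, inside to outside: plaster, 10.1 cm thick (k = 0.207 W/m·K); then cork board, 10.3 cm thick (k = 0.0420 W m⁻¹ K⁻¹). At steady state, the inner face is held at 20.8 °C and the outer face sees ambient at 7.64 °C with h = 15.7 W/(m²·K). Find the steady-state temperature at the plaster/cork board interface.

T = 18.7 °C

Series thermal resistances, inner to outer:
  R_plaster = L/(kA) = 0.101/(0.207·75.3) = 0.006480 K/W
  R_cork board = L/(kA) = 0.103/(0.0420·75.3) = 0.03257 K/W
  R_conv,out = 1/(hA) = 1/(15.7·75.3) = 8.459×10^-4 K/W
ΣR = 0.006480 + 0.03257 + 8.459×10^-4 = 0.03990 K/W
Q = ΔT/ΣR = (20.8 °C − 7.64 °C)/0.03990 = 329.8 W
From the inner boundary to the plaster/cork board interface, ΣR_partial = 0.006480 K/W.
T_interface = T_in − Q·ΣR_partial = 20.8 °C − (329.8)(0.006480) = 18.7 °C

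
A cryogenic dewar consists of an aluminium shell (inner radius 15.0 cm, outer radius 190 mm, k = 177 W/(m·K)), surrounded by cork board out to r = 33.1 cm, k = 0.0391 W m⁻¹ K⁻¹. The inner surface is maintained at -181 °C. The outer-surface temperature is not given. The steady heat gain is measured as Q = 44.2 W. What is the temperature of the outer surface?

T_out = 20.7 °C

Series resistances:
  R_aluminium = (1/0.150 − 1/0.190)/(4πk) = 1.404/(4π·177) = 6.310×10^-4 K/W
  R_cork board = (1/0.190 − 1/0.331)/(4πk) = 2.242/(4π·0.0391) = 4.563 K/W
ΣR = 4.564 K/W
ΔT = Q·ΣR = 44.2 × 4.564 = 201.7 K
Heat flows inward, so T_out = T_in + ΔT = -181 + 201.7 = 20.7 °C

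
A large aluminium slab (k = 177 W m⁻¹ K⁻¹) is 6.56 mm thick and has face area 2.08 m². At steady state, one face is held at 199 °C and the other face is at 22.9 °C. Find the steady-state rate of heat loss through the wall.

Q = 9880 kW

Q = kA·ΔT/L = 177 × 2.08 × |199 °C − 22.9 °C| / 0.00656 = 9.88×10^6 W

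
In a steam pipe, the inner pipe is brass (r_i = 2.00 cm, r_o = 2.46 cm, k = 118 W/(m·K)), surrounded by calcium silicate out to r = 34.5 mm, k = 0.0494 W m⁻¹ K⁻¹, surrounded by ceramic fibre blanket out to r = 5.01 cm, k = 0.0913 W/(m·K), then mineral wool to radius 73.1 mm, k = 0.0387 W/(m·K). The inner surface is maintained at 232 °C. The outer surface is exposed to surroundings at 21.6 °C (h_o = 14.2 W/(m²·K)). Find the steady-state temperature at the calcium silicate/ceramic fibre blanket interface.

T = 165 °C

Treat each layer as a resistance in series:
  R'_brass = ln(0.0246/0.0200)/(2πk) = 0.2070/(2π·118) = 2.792×10^-4 m·K/W
  R'_calcium silicate = ln(0.0345/0.0246)/(2πk) = 0.3382/(2π·0.0494) = 1.090 m·K/W
  R'_ceramic fibre blanket = ln(0.0501/0.0345)/(2πk) = 0.3731/(2π·0.0913) = 0.6503 m·K/W
  R'_mineral wool = ln(0.0731/0.0501)/(2πk) = 0.3778/(2π·0.0387) = 1.554 m·K/W
  R'_conv,out = 1/(2πr h) = 1/(2π·0.0731·14.2) = 0.1533 m·K/W
ΣR = 2.792×10^-4 + 1.090 + 0.6503 + 1.554 + 0.1533 = 3.448 m·K/W
Q' = ΔT/ΣR = (232 °C − 21.6 °C)/3.448 = 61.02 W/m
From the inner boundary to the calcium silicate/ceramic fibre blanket interface, ΣR_partial = 1.090 m·K/W.
T_interface = T_in − Q'·ΣR_partial = 232 °C − (61.02)(1.090) = 165 °C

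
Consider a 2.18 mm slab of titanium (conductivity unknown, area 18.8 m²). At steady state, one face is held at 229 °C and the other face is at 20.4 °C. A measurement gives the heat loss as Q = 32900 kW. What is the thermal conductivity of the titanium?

ΣR = ΔT/Q = |229 − 20.4|/3.29×10^7 = 6.340×10^-6 K/W
L/(kA) = 6.340×10^-6 ⇒ k = 0.00218/(6.340×10^-6·18.8) = 18.3 W/m·K

k = 18.3 W/m·K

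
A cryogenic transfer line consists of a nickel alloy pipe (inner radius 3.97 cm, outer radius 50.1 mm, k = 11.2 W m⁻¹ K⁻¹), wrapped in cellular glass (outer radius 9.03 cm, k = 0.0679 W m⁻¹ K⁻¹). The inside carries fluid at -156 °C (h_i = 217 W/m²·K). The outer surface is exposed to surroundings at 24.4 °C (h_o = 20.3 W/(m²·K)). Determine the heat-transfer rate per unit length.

Q' = 121 W/m

Series thermal resistances, inner to outer:
  R'_conv,in = 1/(2πr h) = 1/(2π·0.0397·217) = 0.01847 m·K/W
  R'_nickel alloy = ln(0.0501/0.0397)/(2πk) = 0.2327/(2π·11.2) = 0.003306 m·K/W
  R'_cellular glass = ln(0.0903/0.0501)/(2πk) = 0.5891/(2π·0.0679) = 1.381 m·K/W
  R'_conv,out = 1/(2πr h) = 1/(2π·0.0903·20.3) = 0.08682 m·K/W
ΣR = 0.01847 + 0.003306 + 1.381 + 0.08682 = 1.490 m·K/W
Q' = ΔT/ΣR = (-156 °C − 24.4 °C)/1.490 = -121 W/m
(Negative Q' ⇒ heat flows inward; heat gain = 121 W/m.)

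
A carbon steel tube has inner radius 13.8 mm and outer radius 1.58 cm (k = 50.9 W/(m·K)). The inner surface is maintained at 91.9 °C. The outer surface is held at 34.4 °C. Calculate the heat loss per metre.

Q' = 2πk·ΔT/ln(r₂/r₁) = 2π × 50.9 × 57.5 / ln(0.0158/0.0138) = 1.36×10^5 W/m

Q' = 1.36×10^5 W/m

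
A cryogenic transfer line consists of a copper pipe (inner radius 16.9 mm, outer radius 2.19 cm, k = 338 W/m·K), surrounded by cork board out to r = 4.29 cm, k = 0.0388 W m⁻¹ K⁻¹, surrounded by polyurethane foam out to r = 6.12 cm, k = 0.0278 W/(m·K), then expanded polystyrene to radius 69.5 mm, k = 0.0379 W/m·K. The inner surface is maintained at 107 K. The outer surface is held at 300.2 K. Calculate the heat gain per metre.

Series thermal resistances, inner to outer:
  R'_copper = ln(0.0219/0.0169)/(2πk) = 0.2592/(2π·338) = 1.220×10^-4 m·K/W
  R'_cork board = ln(0.0429/0.0219)/(2πk) = 0.6724/(2π·0.0388) = 2.758 m·K/W
  R'_polyurethane foam = ln(0.0612/0.0429)/(2πk) = 0.3553/(2π·0.0278) = 2.034 m·K/W
  R'_expanded polystyrene = ln(0.0695/0.0612)/(2πk) = 0.1272/(2π·0.0379) = 0.5341 m·K/W
ΣR = 1.220×10^-4 + 2.758 + 2.034 + 0.5341 = 5.326 m·K/W
Q' = ΔT/ΣR = (107 K − 300.2 K)/5.326 = -36.3 W/m
(Negative Q' ⇒ heat flows inward; heat gain = 36.3 W/m.)

Q' = 36.3 W/m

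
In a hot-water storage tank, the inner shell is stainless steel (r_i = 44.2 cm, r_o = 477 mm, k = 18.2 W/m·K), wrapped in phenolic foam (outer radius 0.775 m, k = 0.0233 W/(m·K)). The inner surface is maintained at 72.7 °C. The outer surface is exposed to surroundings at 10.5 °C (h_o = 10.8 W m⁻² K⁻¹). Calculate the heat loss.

Series thermal resistances, inner to outer:
  R_stainless steel = (1/0.442 − 1/0.477)/(4πk) = 0.1660/(4π·18.2) = 7.258×10^-4 K/W
  R_phenolic foam = (1/0.477 − 1/0.775)/(4πk) = 0.8061/(4π·0.0233) = 2.753 K/W
  R_conv,out = 1/(4πr²h) = 1/(4π·0.775²·10.8) = 0.01227 K/W
ΣR = 7.258×10^-4 + 2.753 + 0.01227 = 2.766 K/W
Q = ΔT/ΣR = (72.7 °C − 10.5 °C)/2.766 = 22.5 W

Q = 22.5 W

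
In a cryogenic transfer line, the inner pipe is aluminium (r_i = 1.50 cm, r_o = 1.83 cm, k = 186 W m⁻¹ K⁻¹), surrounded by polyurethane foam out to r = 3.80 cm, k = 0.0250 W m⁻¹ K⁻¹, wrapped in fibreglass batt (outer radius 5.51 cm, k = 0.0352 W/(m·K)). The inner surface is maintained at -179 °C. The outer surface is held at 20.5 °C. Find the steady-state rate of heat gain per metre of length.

Series thermal resistances, inner to outer:
  R'_aluminium = ln(0.0183/0.0150)/(2πk) = 0.1989/(2π·186) = 1.702×10^-4 m·K/W
  R'_polyurethane foam = ln(0.0380/0.0183)/(2πk) = 0.7307/(2π·0.0250) = 4.652 m·K/W
  R'_fibreglass batt = ln(0.0551/0.0380)/(2πk) = 0.3716/(2π·0.0352) = 1.680 m·K/W
ΣR = 1.702×10^-4 + 4.652 + 1.680 = 6.332 m·K/W
Q' = ΔT/ΣR = (-179 °C − 20.5 °C)/6.332 = -31.5 W/m
(Negative Q' ⇒ heat flows inward; heat gain = 31.5 W/m.)

Q' = 31.5 W/m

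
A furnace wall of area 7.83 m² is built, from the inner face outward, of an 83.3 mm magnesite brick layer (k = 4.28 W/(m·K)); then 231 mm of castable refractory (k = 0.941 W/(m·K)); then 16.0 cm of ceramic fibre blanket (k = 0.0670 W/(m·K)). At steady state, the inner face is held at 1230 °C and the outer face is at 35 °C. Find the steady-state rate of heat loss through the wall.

Series thermal resistances, inner to outer:
  R_magnesite brick = L/(kA) = 0.0833/(4.28·7.83) = 0.002486 K/W
  R_castable refractory = L/(kA) = 0.231/(0.941·7.83) = 0.03135 K/W
  R_ceramic fibre blanket = L/(kA) = 0.160/(0.0670·7.83) = 0.3050 K/W
ΣR = 0.002486 + 0.03135 + 0.3050 = 0.3388 K/W
Q = ΔT/ΣR = (1230 °C − 35 °C)/0.3388 = 3530 W

Q = 3.53 kW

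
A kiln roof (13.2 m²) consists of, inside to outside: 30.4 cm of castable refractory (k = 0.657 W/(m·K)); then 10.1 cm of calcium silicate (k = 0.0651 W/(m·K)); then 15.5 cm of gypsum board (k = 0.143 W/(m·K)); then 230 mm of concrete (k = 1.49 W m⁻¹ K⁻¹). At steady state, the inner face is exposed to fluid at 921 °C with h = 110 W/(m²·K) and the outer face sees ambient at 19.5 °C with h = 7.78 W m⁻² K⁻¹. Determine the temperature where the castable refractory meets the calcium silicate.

T = 796 °C

Resistance network (inner→outer):
  R_conv,in = 1/(hA) = 1/(110·13.2) = 6.887×10^-4 K/W
  R_castable refractory = L/(kA) = 0.304/(0.657·13.2) = 0.03505 K/W
  R_calcium silicate = L/(kA) = 0.101/(0.0651·13.2) = 0.1175 K/W
  R_gypsum board = L/(kA) = 0.155/(0.143·13.2) = 0.08211 K/W
  R_concrete = L/(kA) = 0.230/(1.49·13.2) = 0.01169 K/W
  R_conv,out = 1/(hA) = 1/(7.78·13.2) = 0.009737 K/W
ΣR = 6.887×10^-4 + 0.03505 + 0.1175 + 0.08211 + 0.01169 + 0.009737 = 0.2568 K/W
Q = ΔT/ΣR = (921 °C − 19.5 °C)/0.2568 = 3511 W
From the inner boundary to the castable refractory/calcium silicate interface, ΣR_partial = 0.03574 K/W.
T_interface = T_in − Q·ΣR_partial = 921 °C − (3511)(0.03574) = 796 °C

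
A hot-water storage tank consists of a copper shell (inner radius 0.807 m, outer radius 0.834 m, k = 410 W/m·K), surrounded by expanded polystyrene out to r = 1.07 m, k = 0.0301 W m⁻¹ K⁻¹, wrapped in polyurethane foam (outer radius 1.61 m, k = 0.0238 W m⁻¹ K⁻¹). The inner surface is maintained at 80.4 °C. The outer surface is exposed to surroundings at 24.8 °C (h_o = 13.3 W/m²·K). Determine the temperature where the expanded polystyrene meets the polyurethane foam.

Series thermal resistances, inner to outer:
  R_copper = (1/0.807 − 1/0.834)/(4πk) = 0.04012/(4π·410) = 7.786×10^-6 K/W
  R_expanded polystyrene = (1/0.834 − 1/1.07)/(4πk) = 0.2645/(4π·0.0301) = 0.6992 K/W
  R_polyurethane foam = (1/1.07 − 1/1.61)/(4πk) = 0.3135/(4π·0.0238) = 1.048 K/W
  R_conv,out = 1/(4πr²h) = 1/(4π·1.61²·13.3) = 0.002308 K/W
ΣR = 7.786×10^-6 + 0.6992 + 1.048 + 0.002308 = 1.750 K/W
Q = ΔT/ΣR = (80.4 °C − 24.8 °C)/1.750 = 31.77 W
From the inner boundary to the expanded polystyrene/polyurethane foam interface, ΣR_partial = 0.6992 K/W.
T_interface = T_in − Q·ΣR_partial = 80.4 °C − (31.77)(0.6992) = 58.2 °C

T = 58.2 °C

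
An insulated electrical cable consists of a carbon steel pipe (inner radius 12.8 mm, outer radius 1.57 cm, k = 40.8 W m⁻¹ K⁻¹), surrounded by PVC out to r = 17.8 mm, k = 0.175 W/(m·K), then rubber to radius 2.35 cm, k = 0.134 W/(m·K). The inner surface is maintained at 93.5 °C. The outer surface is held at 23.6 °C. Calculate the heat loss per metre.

Resistance network (inner→outer):
  R'_carbon steel = ln(0.0157/0.0128)/(2πk) = 0.2042/(2π·40.8) = 7.966×10^-4 m·K/W
  R'_PVC = ln(0.0178/0.0157)/(2πk) = 0.1255/(2π·0.175) = 0.1142 m·K/W
  R'_rubber = ln(0.0235/0.0178)/(2πk) = 0.2778/(2π·0.134) = 0.3300 m·K/W
ΣR = 7.966×10^-4 + 0.1142 + 0.3300 = 0.4450 m·K/W
Q' = ΔT/ΣR = (93.5 °C − 23.6 °C)/0.4450 = 157 W/m

Q' = 157 W/m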